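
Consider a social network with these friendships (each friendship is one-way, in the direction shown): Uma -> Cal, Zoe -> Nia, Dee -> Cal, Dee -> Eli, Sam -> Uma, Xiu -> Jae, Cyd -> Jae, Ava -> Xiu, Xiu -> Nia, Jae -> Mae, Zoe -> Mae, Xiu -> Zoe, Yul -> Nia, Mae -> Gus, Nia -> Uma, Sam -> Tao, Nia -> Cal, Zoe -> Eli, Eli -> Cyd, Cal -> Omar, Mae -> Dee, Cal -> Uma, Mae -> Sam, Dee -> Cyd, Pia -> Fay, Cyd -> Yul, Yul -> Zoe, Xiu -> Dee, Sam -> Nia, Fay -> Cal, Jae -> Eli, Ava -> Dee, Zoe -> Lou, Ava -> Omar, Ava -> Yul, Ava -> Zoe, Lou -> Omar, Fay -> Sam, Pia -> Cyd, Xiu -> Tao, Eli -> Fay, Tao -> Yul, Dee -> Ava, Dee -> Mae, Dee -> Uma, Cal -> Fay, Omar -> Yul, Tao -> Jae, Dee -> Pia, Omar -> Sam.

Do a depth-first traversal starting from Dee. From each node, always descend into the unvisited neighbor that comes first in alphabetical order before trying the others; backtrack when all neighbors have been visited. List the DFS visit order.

Visit Dee
Dee → Ava
Ava → Omar
Omar → Sam
Sam → Nia
Nia → Cal
Cal → Fay
Cal → Uma
Sam → Tao
Tao → Jae
Jae → Eli
Eli → Cyd
Cyd → Yul
Yul → Zoe
Zoe → Lou
Zoe → Mae
Mae → Gus
Ava → Xiu
Dee → Pia

Dee, Ava, Omar, Sam, Nia, Cal, Fay, Uma, Tao, Jae, Eli, Cyd, Yul, Zoe, Lou, Mae, Gus, Xiu, Pia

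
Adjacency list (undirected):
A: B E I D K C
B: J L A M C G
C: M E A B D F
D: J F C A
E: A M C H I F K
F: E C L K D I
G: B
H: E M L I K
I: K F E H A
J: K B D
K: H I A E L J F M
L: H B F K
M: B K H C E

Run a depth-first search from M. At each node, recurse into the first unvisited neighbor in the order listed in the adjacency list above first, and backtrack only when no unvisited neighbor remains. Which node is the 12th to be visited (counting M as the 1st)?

L

Visit M
M → B
B → J
J → K
K → H
H → E
E → A
A → I
I → F
F → C
C → D
F → L
B → G

Visit order: M, B, J, K, H, E, A, I, F, C, D, L, G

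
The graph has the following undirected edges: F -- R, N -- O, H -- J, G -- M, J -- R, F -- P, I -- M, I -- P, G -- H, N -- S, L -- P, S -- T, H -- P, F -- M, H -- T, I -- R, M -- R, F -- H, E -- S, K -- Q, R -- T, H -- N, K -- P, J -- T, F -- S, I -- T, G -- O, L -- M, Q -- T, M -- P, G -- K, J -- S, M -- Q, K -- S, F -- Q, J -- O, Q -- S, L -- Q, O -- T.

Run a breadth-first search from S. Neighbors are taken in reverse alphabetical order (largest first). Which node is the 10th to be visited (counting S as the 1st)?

Visit S; enqueue T, Q, N, K, J, F, E → queue [T, Q, N, K, J, F, E]
Visit T; enqueue R, O, I, H → queue [Q, N, K, J, F, E, R, O, I, H]
Visit Q; enqueue M, L → queue [N, K, J, F, E, R, O, I, H, M, L]
Visit N → queue [K, J, F, E, R, O, I, H, M, L]
Visit K; enqueue P, G → queue [J, F, E, R, O, I, H, M, L, P, G]
Visit J → queue [F, E, R, O, I, H, M, L, P, G]
Visit F → queue [E, R, O, I, H, M, L, P, G]
Visit E → queue [R, O, I, H, M, L, P, G]
Visit R → queue [O, I, H, M, L, P, G]
Visit O → queue [I, H, M, L, P, G]
Visit I → queue [H, M, L, P, G]
Visit H → queue [M, L, P, G]
Visit M → queue [L, P, G]
Visit L → queue [P, G]
Visit P → queue [G]
Visit G → queue []

Visit order: S, T, Q, N, K, J, F, E, R, O, I, H, M, L, P, G

O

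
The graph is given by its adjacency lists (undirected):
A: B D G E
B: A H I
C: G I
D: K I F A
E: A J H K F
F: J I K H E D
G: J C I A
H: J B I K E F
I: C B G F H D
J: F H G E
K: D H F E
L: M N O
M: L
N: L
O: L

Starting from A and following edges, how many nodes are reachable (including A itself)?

BFS from A visits: A, B, D, E, G, H, I, F, K, J, C
Reachable nodes: 11 of 15 total.

11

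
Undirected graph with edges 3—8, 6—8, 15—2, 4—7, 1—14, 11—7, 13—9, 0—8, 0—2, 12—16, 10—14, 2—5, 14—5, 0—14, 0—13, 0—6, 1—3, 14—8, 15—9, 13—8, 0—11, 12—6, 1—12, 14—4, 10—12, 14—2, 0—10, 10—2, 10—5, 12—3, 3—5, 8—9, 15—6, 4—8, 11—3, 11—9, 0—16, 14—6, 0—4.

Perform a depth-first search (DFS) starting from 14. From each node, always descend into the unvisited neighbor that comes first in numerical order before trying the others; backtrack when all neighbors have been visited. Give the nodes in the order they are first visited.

Visit 14
14 → 0
0 → 2
2 → 5
5 → 3
3 → 1
1 → 12
12 → 6
6 → 8
8 → 4
4 → 7
7 → 11
11 → 9
9 → 13
9 → 15
12 → 10
12 → 16

14, 0, 2, 5, 3, 1, 12, 6, 8, 4, 7, 11, 9, 13, 15, 10, 16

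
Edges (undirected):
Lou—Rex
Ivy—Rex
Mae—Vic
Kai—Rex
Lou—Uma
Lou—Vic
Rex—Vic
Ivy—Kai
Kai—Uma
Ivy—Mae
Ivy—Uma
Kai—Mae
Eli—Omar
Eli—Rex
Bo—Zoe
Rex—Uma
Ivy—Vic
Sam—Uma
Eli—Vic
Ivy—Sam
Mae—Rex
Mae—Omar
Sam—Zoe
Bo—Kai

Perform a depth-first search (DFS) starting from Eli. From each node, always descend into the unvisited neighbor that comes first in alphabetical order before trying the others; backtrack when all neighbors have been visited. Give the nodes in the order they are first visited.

Visit Eli
Eli → Omar
Omar → Mae
Mae → Ivy
Ivy → Kai
Kai → Bo
Bo → Zoe
Zoe → Sam
Sam → Uma
Uma → Lou
Lou → Rex
Rex → Vic

Eli, Omar, Mae, Ivy, Kai, Bo, Zoe, Sam, Uma, Lou, Rex, Vic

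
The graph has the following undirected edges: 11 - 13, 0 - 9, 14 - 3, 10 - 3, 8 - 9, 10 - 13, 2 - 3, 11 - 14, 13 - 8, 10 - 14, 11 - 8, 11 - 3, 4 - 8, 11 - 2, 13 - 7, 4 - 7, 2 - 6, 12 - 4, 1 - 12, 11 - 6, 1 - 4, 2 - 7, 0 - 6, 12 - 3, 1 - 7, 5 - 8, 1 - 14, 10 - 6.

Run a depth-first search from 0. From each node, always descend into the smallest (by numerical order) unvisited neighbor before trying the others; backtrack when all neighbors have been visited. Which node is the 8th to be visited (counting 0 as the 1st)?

1

Visit 0
0 → 6
6 → 2
2 → 3
3 → 10
10 → 13
13 → 7
7 → 1
1 → 4
4 → 8
8 → 5
8 → 9
8 → 11
11 → 14
4 → 12

Visit order: 0, 6, 2, 3, 10, 13, 7, 1, 4, 8, 5, 9, 11, 14, 12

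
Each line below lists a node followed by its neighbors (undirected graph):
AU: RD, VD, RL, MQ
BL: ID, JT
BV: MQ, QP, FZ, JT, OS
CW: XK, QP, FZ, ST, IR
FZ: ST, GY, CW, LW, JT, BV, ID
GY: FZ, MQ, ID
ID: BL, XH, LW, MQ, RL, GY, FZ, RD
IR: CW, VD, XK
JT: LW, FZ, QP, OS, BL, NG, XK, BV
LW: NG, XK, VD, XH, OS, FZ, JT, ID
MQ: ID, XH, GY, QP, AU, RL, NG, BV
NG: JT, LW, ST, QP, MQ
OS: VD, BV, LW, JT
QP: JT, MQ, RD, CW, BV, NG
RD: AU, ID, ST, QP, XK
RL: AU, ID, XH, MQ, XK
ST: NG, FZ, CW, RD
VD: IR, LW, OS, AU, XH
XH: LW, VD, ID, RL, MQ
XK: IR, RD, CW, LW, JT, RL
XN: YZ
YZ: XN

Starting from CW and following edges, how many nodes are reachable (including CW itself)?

20

BFS from CW visits: CW, FZ, IR, QP, ST, XK, BV, GY, ID, JT, LW, VD, MQ, NG, RD, RL, OS, BL, XH, AU
Reachable nodes: 20 of 22 total.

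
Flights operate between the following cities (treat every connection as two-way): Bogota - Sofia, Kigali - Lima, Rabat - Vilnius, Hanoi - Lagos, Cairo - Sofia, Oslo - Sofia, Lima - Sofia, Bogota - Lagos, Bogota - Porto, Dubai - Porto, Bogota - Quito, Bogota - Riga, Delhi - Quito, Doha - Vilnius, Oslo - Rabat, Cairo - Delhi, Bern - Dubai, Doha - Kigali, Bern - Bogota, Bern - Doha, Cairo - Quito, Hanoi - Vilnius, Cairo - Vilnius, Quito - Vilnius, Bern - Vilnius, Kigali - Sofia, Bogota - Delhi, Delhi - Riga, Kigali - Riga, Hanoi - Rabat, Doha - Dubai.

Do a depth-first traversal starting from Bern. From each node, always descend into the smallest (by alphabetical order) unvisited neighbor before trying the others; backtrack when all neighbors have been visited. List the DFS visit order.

Visit Bern
Bern → Bogota
Bogota → Delhi
Delhi → Cairo
Cairo → Quito
Quito → Vilnius
Vilnius → Doha
Doha → Dubai
Dubai → Porto
Doha → Kigali
Kigali → Lima
Lima → Sofia
Sofia → Oslo
Oslo → Rabat
Rabat → Hanoi
Hanoi → Lagos
Kigali → Riga

Bern, Bogota, Delhi, Cairo, Quito, Vilnius, Doha, Dubai, Porto, Kigali, Lima, Sofia, Oslo, Rabat, Hanoi, Lagos, Riga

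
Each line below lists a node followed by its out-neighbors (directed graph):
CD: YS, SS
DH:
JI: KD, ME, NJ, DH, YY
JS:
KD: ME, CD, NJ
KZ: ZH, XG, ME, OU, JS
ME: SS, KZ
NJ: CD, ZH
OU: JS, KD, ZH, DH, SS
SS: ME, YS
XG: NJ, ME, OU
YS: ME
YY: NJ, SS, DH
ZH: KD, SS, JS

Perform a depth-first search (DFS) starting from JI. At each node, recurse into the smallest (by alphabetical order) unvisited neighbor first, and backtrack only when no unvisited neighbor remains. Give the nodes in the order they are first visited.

Visit JI
JI → DH
JI → KD
KD → CD
CD → SS
SS → ME
ME → KZ
KZ → JS
KZ → OU
OU → ZH
KZ → XG
XG → NJ
SS → YS
JI → YY

JI, DH, KD, CD, SS, ME, KZ, JS, OU, ZH, XG, NJ, YS, YY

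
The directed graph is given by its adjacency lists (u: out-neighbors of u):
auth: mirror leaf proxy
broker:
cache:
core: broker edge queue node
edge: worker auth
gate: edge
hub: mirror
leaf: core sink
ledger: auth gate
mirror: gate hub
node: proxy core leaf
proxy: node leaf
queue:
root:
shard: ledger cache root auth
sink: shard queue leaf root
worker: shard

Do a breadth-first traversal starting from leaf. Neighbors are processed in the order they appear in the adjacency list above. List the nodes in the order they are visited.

leaf -> core -> sink -> broker -> edge -> queue -> node -> shard -> root -> worker -> auth -> proxy -> ledger -> cache -> mirror -> gate -> hub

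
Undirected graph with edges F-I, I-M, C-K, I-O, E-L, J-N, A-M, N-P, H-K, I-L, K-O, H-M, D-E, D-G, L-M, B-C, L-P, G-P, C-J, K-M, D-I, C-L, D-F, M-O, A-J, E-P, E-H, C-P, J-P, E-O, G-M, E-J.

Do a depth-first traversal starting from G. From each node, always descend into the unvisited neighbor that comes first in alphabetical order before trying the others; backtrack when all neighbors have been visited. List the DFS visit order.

Visit G
G → D
D → E
E → H
H → K
K → C
C → B
C → J
J → A
A → M
M → I
I → F
I → L
L → P
P → N
I → O

G → D → E → H → K → C → B → J → A → M → I → F → L → P → N → O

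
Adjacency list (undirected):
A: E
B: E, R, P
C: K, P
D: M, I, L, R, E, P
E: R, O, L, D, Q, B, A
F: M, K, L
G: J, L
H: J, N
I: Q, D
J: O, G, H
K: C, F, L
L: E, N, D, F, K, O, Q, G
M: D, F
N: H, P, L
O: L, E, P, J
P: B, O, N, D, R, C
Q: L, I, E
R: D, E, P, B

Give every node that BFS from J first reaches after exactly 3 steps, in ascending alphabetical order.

A, B, C, D, F, K, Q, R

Level 0: J
Level 1: G, H, O
Level 2: E, L, N, P
Level 3: A, B, C, D, F, K, Q, R
Level 4: I, M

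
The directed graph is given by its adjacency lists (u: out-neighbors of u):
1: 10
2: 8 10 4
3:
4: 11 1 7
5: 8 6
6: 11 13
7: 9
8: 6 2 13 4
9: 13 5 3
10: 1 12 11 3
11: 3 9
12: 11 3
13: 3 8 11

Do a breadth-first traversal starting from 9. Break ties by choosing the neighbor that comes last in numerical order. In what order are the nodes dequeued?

Visit 9; enqueue 13, 5, 3 → queue [13, 5, 3]
Visit 13; enqueue 11, 8 → queue [5, 3, 11, 8]
Visit 5; enqueue 6 → queue [3, 11, 8, 6]
Visit 3 → queue [11, 8, 6]
Visit 11 → queue [8, 6]
Visit 8; enqueue 4, 2 → queue [6, 4, 2]
Visit 6 → queue [4, 2]
Visit 4; enqueue 7, 1 → queue [2, 7, 1]
Visit 2; enqueue 10 → queue [7, 1, 10]
Visit 7 → queue [1, 10]
Visit 1 → queue [10]
Visit 10; enqueue 12 → queue [12]
Visit 12 → queue []

9 -> 13 -> 5 -> 3 -> 11 -> 8 -> 6 -> 4 -> 2 -> 7 -> 1 -> 10 -> 12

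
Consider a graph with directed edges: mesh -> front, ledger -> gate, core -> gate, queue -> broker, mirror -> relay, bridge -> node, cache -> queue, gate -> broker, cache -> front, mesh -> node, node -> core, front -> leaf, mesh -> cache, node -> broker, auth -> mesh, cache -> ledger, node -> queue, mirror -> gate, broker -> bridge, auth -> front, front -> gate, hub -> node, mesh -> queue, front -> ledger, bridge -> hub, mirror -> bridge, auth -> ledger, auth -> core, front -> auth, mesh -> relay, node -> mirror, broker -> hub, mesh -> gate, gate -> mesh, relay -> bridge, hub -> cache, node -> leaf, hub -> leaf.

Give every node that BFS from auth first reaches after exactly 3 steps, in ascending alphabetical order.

bridge, broker, mirror

Level 0: auth
Level 1: core, front, ledger, mesh
Level 2: cache, gate, leaf, node, queue, relay
Level 3: bridge, broker, mirror
Level 4: hub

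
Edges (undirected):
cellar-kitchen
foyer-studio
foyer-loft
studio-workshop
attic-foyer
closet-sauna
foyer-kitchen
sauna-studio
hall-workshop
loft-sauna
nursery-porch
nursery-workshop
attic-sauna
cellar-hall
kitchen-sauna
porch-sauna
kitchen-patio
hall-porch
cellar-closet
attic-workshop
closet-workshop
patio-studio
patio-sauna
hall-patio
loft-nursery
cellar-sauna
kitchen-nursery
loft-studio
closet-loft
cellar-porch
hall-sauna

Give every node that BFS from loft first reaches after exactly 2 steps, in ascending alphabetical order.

attic, cellar, hall, kitchen, patio, porch, workshop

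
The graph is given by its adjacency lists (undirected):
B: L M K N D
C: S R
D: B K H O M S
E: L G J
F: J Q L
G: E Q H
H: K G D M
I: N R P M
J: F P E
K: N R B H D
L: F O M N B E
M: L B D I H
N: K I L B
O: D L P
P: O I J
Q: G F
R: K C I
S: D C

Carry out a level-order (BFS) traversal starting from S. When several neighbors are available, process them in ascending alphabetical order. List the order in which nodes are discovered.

S, C, D, R, B, H, K, M, O, I, L, N, G, P, E, F, Q, J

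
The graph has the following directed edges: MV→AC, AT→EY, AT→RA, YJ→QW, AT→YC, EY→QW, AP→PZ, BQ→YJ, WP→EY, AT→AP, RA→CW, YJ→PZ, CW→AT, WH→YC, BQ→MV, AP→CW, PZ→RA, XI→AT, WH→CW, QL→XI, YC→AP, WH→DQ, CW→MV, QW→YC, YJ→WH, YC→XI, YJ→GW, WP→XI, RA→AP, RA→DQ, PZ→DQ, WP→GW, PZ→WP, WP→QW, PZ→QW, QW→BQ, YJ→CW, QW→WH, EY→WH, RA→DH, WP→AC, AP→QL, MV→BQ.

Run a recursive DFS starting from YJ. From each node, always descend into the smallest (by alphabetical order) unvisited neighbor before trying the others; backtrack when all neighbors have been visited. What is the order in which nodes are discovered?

YJ, CW, AT, AP, PZ, DQ, QW, BQ, MV, AC, WH, YC, XI, RA, DH, WP, EY, GW, QL

Visit YJ
YJ → CW
CW → AT
AT → AP
AP → PZ
PZ → DQ
PZ → QW
QW → BQ
BQ → MV
MV → AC
QW → WH
WH → YC
YC → XI
PZ → RA
RA → DH
PZ → WP
WP → EY
WP → GW
AP → QL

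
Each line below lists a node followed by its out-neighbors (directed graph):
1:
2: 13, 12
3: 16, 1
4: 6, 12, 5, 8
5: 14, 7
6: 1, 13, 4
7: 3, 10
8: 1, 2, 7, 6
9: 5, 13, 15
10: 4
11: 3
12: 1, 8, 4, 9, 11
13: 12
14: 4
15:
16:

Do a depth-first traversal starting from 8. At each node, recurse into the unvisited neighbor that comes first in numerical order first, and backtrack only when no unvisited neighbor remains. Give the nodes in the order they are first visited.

Visit 8
8 → 1
8 → 2
2 → 12
12 → 4
4 → 5
5 → 7
7 → 3
3 → 16
7 → 10
5 → 14
4 → 6
6 → 13
12 → 9
9 → 15
12 → 11

8 → 1 → 2 → 12 → 4 → 5 → 7 → 3 → 16 → 10 → 14 → 6 → 13 → 9 → 15 → 11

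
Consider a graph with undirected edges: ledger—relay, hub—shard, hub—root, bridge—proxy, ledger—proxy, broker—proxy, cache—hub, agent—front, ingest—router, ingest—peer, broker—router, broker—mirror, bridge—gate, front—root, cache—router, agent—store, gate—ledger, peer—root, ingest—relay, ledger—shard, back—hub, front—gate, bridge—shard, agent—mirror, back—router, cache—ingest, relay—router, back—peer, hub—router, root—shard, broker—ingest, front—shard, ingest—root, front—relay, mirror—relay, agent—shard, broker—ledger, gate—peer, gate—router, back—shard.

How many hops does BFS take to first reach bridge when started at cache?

Level 0: cache
Level 1: hub, ingest, router
Level 2: back, broker, gate, peer, relay, root, shard
Level 3: agent, bridge, front, ledger, mirror, proxy
Level 4: store
bridge first appears at level 3.

3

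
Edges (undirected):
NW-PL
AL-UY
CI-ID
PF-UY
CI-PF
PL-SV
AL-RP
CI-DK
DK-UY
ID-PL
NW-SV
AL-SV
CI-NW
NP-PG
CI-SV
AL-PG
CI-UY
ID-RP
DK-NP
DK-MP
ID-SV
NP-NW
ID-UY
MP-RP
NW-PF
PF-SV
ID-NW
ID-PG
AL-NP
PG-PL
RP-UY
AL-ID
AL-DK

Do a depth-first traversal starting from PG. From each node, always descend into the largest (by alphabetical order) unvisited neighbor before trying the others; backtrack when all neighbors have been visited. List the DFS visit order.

PG PL SV PF UY RP MP DK NP NW ID CI AL

Visit PG
PG → PL
PL → SV
SV → PF
PF → UY
UY → RP
RP → MP
MP → DK
DK → NP
NP → NW
NW → ID
ID → CI
ID → AL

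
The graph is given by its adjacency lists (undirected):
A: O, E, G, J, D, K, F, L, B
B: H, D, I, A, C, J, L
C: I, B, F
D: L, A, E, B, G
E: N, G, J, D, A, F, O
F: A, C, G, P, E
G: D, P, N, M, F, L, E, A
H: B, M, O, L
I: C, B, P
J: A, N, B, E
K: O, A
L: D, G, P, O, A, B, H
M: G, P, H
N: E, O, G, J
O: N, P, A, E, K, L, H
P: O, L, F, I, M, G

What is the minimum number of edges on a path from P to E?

2

Level 0: P
Level 1: F, G, I, L, M, O
Level 2: A, B, C, D, E, H, K, N
Level 3: J
E first appears at level 2.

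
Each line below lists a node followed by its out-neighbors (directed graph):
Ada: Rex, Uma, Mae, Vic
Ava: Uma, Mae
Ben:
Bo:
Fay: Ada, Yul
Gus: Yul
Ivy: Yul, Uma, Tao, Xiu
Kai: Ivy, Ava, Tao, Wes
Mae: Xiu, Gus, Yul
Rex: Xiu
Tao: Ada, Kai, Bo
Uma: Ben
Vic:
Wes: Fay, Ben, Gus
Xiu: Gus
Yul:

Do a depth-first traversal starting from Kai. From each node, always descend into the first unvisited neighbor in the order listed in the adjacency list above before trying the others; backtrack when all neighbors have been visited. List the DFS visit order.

Kai → Ivy → Yul → Uma → Ben → Tao → Ada → Rex → Xiu → Gus → Mae → Vic → Bo → Ava → Wes → Fay

Visit Kai
Kai → Ivy
Ivy → Yul
Ivy → Uma
Uma → Ben
Ivy → Tao
Tao → Ada
Ada → Rex
Rex → Xiu
Xiu → Gus
Ada → Mae
Ada → Vic
Tao → Bo
Kai → Ava
Kai → Wes
Wes → Fay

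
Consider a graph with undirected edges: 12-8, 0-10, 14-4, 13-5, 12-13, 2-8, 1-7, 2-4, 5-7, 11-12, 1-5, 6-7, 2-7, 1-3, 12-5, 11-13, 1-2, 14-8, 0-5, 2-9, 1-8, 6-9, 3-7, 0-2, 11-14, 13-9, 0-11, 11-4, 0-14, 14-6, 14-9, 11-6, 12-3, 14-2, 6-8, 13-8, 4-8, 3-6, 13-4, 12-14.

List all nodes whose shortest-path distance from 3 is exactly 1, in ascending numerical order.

Level 0: 3
Level 1: 1, 6, 7, 12
Level 2: 2, 5, 8, 9, 11, 13, 14
Level 3: 0, 4
Level 4: 10

1, 6, 7, 12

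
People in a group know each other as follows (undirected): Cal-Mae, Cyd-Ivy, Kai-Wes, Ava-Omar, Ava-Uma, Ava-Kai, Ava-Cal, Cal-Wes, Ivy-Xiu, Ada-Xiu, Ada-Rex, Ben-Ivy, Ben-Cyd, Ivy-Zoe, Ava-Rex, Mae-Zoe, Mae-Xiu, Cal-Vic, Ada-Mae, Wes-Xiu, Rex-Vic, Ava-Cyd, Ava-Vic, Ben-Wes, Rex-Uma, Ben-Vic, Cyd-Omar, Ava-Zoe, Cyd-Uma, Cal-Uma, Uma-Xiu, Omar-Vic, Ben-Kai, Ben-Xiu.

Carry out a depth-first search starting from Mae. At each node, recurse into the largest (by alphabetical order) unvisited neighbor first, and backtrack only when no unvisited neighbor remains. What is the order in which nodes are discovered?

Mae, Zoe, Ivy, Xiu, Wes, Kai, Ben, Vic, Rex, Uma, Cyd, Omar, Ava, Cal, Ada

Visit Mae
Mae → Zoe
Zoe → Ivy
Ivy → Xiu
Xiu → Wes
Wes → Kai
Kai → Ben
Ben → Vic
Vic → Rex
Rex → Uma
Uma → Cyd
Cyd → Omar
Omar → Ava
Ava → Cal
Rex → Ada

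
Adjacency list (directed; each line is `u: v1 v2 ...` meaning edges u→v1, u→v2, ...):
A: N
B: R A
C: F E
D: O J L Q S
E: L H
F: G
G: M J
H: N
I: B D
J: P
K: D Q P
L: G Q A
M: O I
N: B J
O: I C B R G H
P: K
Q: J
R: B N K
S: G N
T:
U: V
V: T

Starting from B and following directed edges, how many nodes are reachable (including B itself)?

19

BFS from B visits: B, R, A, N, K, J, Q, P, D, S, O, L, G, I, H, C, M, F, E
Reachable nodes: 19 of 22 total.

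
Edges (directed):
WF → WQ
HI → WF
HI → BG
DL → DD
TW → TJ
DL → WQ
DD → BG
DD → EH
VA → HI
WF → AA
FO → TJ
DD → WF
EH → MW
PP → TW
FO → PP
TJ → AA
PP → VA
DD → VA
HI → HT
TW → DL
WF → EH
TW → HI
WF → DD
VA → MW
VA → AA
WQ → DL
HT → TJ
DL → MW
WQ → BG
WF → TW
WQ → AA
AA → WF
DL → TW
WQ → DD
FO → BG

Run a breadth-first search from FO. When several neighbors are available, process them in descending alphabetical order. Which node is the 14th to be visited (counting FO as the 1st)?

Visit FO; enqueue TJ, PP, BG → queue [TJ, PP, BG]
Visit TJ; enqueue AA → queue [PP, BG, AA]
Visit PP; enqueue VA, TW → queue [BG, AA, VA, TW]
Visit BG → queue [AA, VA, TW]
Visit AA; enqueue WF → queue [VA, TW, WF]
Visit VA; enqueue MW, HI → queue [TW, WF, MW, HI]
Visit TW; enqueue DL → queue [WF, MW, HI, DL]
Visit WF; enqueue WQ, EH, DD → queue [MW, HI, DL, WQ, EH, DD]
Visit MW → queue [HI, DL, WQ, EH, DD]
Visit HI; enqueue HT → queue [DL, WQ, EH, DD, HT]
Visit DL → queue [WQ, EH, DD, HT]
Visit WQ → queue [EH, DD, HT]
Visit EH → queue [DD, HT]
Visit DD → queue [HT]
Visit HT → queue []

Visit order: FO, TJ, PP, BG, AA, VA, TW, WF, MW, HI, DL, WQ, EH, DD, HT

DD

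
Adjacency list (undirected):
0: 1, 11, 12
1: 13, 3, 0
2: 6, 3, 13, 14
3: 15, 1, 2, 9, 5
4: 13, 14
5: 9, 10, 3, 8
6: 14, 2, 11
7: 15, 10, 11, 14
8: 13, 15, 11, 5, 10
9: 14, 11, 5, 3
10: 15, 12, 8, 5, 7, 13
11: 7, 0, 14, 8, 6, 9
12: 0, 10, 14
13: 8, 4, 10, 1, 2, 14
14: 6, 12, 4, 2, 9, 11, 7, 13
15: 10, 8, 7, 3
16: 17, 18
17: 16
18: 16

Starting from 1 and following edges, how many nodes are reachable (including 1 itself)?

16

BFS from 1 visits: 1, 13, 3, 0, 14, 10, 8, 4, 2, 15, 9, 5, 12, 11, 7, 6
Reachable nodes: 16 of 19 total.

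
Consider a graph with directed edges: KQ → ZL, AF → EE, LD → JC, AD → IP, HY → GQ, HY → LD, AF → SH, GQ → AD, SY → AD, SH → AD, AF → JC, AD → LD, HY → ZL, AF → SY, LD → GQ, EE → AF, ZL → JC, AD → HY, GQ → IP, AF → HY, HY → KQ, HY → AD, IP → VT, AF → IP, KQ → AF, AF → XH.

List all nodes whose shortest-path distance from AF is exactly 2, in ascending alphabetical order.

Level 0: AF
Level 1: EE, HY, IP, JC, SH, SY, XH
Level 2: AD, GQ, KQ, LD, VT, ZL

AD, GQ, KQ, LD, VT, ZL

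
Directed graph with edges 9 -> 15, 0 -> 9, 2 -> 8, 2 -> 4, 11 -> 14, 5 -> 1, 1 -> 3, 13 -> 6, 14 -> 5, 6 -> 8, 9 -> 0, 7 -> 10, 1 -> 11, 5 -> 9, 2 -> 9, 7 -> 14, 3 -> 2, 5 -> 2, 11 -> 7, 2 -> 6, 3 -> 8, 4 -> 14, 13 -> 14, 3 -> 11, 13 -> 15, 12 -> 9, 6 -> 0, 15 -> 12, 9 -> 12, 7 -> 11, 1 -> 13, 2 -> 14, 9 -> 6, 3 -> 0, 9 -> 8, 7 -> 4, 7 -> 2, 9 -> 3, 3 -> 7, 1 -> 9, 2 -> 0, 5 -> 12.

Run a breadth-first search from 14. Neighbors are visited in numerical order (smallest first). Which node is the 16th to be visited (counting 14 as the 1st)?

10

Visit 14; enqueue 5 → queue [5]
Visit 5; enqueue 1, 2, 9, 12 → queue [1, 2, 9, 12]
Visit 1; enqueue 3, 11, 13 → queue [2, 9, 12, 3, 11, 13]
Visit 2; enqueue 0, 4, 6, 8 → queue [9, 12, 3, 11, 13, 0, 4, 6, 8]
Visit 9; enqueue 15 → queue [12, 3, 11, 13, 0, 4, 6, 8, 15]
Visit 12 → queue [3, 11, 13, 0, 4, 6, 8, 15]
Visit 3; enqueue 7 → queue [11, 13, 0, 4, 6, 8, 15, 7]
Visit 11 → queue [13, 0, 4, 6, 8, 15, 7]
Visit 13 → queue [0, 4, 6, 8, 15, 7]
Visit 0 → queue [4, 6, 8, 15, 7]
Visit 4 → queue [6, 8, 15, 7]
Visit 6 → queue [8, 15, 7]
Visit 8 → queue [15, 7]
Visit 15 → queue [7]
Visit 7; enqueue 10 → queue [10]
Visit 10 → queue []

Visit order: 14, 5, 1, 2, 9, 12, 3, 11, 13, 0, 4, 6, 8, 15, 7, 10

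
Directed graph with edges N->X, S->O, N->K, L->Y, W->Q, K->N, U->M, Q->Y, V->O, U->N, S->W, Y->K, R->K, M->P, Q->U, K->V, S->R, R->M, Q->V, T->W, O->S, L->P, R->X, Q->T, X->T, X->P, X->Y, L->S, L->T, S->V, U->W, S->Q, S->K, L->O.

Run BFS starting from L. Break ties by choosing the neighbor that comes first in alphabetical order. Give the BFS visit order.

Visit L; enqueue O, P, S, T, Y → queue [O, P, S, T, Y]
Visit O → queue [P, S, T, Y]
Visit P → queue [S, T, Y]
Visit S; enqueue K, Q, R, V, W → queue [T, Y, K, Q, R, V, W]
Visit T → queue [Y, K, Q, R, V, W]
Visit Y → queue [K, Q, R, V, W]
Visit K; enqueue N → queue [Q, R, V, W, N]
Visit Q; enqueue U → queue [R, V, W, N, U]
Visit R; enqueue M, X → queue [V, W, N, U, M, X]
Visit V → queue [W, N, U, M, X]
Visit W → queue [N, U, M, X]
Visit N → queue [U, M, X]
Visit U → queue [M, X]
Visit M → queue [X]
Visit X → queue []

L -> O -> P -> S -> T -> Y -> K -> Q -> R -> V -> W -> N -> U -> M -> X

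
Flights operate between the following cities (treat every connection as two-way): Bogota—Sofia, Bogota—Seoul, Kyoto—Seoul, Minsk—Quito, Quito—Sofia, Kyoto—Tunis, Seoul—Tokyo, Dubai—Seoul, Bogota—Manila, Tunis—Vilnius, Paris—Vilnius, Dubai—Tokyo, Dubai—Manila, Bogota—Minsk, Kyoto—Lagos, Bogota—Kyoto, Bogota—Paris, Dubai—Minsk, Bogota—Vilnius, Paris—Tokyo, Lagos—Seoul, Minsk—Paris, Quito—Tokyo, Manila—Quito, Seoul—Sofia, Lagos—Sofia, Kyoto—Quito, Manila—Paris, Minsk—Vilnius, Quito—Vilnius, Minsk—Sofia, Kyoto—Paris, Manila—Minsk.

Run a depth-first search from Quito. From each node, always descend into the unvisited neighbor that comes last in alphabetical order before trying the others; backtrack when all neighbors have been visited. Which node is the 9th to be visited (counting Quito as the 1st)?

Visit Quito
Quito → Vilnius
Vilnius → Tunis
Tunis → Kyoto
Kyoto → Seoul
Seoul → Tokyo
Tokyo → Paris
Paris → Minsk
Minsk → Sofia
Sofia → Lagos
Sofia → Bogota
Bogota → Manila
Manila → Dubai

Visit order: Quito, Vilnius, Tunis, Kyoto, Seoul, Tokyo, Paris, Minsk, Sofia, Lagos, Bogota, Manila, Dubai

Sofia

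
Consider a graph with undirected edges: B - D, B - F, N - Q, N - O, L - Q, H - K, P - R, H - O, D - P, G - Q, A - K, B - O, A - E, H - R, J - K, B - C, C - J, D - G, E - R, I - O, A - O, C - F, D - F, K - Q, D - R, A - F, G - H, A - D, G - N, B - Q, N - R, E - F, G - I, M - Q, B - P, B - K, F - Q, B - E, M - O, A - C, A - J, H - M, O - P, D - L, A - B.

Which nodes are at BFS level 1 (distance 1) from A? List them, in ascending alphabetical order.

Level 0: A
Level 1: B, C, D, E, F, J, K, O
Level 2: G, H, I, L, M, N, P, Q, R

B, C, D, E, F, J, K, O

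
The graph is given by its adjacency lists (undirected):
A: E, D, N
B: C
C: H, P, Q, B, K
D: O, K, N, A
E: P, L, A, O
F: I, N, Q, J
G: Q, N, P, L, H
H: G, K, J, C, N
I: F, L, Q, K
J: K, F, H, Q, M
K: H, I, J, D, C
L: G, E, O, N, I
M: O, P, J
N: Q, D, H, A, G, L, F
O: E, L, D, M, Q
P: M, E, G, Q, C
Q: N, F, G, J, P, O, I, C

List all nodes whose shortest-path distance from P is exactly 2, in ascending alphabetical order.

A, B, F, H, I, J, K, L, N, O

Level 0: P
Level 1: C, E, G, M, Q
Level 2: A, B, F, H, I, J, K, L, N, O
Level 3: D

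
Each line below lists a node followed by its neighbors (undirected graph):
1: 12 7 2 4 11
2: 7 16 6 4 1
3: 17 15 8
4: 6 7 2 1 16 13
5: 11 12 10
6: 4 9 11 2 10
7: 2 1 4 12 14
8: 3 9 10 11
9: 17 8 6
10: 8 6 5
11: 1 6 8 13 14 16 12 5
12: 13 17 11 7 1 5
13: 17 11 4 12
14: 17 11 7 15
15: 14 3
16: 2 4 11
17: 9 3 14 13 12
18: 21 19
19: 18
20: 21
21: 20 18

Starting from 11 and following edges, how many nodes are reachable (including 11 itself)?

17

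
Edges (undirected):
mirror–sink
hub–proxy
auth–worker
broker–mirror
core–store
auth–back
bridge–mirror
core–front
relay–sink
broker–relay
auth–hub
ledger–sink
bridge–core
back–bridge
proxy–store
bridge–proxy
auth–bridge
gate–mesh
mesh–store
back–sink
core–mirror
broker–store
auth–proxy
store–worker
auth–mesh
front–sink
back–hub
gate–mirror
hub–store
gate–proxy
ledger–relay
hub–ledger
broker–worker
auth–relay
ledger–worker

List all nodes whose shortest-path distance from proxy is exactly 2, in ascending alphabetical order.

back, broker, core, ledger, mesh, mirror, relay, worker

Level 0: proxy
Level 1: auth, bridge, gate, hub, store
Level 2: back, broker, core, ledger, mesh, mirror, relay, worker
Level 3: front, sink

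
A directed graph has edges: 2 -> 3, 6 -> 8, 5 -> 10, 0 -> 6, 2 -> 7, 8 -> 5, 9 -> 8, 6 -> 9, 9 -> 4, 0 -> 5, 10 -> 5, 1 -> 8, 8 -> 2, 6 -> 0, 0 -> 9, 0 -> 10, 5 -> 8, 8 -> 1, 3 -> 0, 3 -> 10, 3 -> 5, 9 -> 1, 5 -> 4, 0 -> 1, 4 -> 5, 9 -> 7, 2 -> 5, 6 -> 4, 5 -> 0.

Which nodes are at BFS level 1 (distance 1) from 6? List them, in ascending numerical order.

0, 4, 8, 9

Level 0: 6
Level 1: 0, 4, 8, 9
Level 2: 1, 2, 5, 7, 10
Level 3: 3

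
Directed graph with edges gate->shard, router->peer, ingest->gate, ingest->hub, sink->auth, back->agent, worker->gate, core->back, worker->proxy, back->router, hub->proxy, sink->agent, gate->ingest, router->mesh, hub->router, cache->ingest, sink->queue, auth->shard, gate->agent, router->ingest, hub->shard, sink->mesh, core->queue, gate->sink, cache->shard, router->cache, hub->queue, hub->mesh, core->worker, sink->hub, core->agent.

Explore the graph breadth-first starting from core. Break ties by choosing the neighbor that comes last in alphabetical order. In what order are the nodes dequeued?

core worker queue back agent proxy gate router sink shard ingest peer mesh cache hub auth

Visit core; enqueue worker, queue, back, agent → queue [worker, queue, back, agent]
Visit worker; enqueue proxy, gate → queue [queue, back, agent, proxy, gate]
Visit queue → queue [back, agent, proxy, gate]
Visit back; enqueue router → queue [agent, proxy, gate, router]
Visit agent → queue [proxy, gate, router]
Visit proxy → queue [gate, router]
Visit gate; enqueue sink, shard, ingest → queue [router, sink, shard, ingest]
Visit router; enqueue peer, mesh, cache → queue [sink, shard, ingest, peer, mesh, cache]
Visit sink; enqueue hub, auth → queue [shard, ingest, peer, mesh, cache, hub, auth]
Visit shard → queue [ingest, peer, mesh, cache, hub, auth]
Visit ingest → queue [peer, mesh, cache, hub, auth]
Visit peer → queue [mesh, cache, hub, auth]
Visit mesh → queue [cache, hub, auth]
Visit cache → queue [hub, auth]
Visit hub → queue [auth]
Visit auth → queue []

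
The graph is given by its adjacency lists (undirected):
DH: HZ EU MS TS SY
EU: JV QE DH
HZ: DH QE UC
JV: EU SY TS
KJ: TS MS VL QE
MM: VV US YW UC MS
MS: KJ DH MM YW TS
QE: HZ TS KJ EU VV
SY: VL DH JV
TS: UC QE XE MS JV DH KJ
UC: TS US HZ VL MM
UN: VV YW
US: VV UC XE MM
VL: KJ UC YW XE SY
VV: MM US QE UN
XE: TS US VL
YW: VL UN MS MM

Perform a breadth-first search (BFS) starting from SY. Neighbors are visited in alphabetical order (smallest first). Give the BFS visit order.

SY, DH, JV, VL, EU, HZ, MS, TS, KJ, UC, XE, YW, QE, MM, US, UN, VV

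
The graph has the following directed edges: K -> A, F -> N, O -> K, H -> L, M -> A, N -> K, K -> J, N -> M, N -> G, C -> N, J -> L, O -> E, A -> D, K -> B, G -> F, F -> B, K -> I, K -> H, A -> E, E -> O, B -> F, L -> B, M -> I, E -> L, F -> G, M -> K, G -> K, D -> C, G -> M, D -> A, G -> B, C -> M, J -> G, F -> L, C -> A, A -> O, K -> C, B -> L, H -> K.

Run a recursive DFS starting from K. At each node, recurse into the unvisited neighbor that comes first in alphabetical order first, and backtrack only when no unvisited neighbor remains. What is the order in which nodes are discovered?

Visit K
K → A
A → D
D → C
C → M
M → I
C → N
N → G
G → B
B → F
F → L
A → E
E → O
K → H
K → J

K, A, D, C, M, I, N, G, B, F, L, E, O, H, J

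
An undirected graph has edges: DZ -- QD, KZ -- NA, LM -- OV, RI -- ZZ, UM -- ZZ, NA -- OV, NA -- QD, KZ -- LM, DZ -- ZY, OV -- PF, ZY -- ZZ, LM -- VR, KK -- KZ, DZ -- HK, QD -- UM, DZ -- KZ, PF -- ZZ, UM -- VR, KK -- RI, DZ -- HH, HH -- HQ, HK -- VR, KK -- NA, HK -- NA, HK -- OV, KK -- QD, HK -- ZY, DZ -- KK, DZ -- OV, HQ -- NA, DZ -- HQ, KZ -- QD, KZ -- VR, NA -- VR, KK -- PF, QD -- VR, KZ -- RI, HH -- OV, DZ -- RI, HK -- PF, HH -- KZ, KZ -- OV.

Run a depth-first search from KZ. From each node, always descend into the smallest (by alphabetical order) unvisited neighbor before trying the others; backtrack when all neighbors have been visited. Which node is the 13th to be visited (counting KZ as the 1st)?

ZZ

Visit KZ
KZ → DZ
DZ → HH
HH → HQ
HQ → NA
NA → HK
HK → OV
OV → LM
LM → VR
VR → QD
QD → KK
KK → PF
PF → ZZ
ZZ → RI
ZZ → UM
ZZ → ZY

Visit order: KZ, DZ, HH, HQ, NA, HK, OV, LM, VR, QD, KK, PF, ZZ, RI, UM, ZY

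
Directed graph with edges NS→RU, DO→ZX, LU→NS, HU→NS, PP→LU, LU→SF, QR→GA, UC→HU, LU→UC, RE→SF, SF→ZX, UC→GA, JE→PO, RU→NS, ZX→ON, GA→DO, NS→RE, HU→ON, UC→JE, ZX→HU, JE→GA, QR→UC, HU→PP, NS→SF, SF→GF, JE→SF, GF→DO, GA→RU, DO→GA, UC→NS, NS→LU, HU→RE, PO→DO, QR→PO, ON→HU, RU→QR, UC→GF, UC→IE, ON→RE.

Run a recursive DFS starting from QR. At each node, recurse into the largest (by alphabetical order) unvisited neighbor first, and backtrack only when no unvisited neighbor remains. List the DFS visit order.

QR UC NS SF ZX ON RE HU PP LU GF DO GA RU JE PO IE

Visit QR
QR → UC
UC → NS
NS → SF
SF → ZX
ZX → ON
ON → RE
ON → HU
HU → PP
PP → LU
SF → GF
GF → DO
DO → GA
GA → RU
UC → JE
JE → PO
UC → IE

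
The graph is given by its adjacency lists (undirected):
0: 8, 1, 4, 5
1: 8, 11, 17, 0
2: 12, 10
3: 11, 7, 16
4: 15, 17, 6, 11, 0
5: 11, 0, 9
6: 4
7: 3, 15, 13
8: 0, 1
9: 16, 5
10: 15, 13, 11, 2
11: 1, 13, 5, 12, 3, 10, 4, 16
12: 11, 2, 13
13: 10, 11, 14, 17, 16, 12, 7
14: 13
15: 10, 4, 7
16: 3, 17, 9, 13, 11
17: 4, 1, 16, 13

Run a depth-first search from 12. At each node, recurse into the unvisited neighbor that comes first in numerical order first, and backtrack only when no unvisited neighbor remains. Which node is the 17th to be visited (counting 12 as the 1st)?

17

Visit 12
12 → 2
2 → 10
10 → 11
11 → 1
1 → 0
0 → 4
4 → 6
4 → 15
15 → 7
7 → 3
3 → 16
16 → 9
9 → 5
16 → 13
13 → 14
13 → 17
0 → 8

Visit order: 12, 2, 10, 11, 1, 0, 4, 6, 15, 7, 3, 16, 9, 5, 13, 14, 17, 8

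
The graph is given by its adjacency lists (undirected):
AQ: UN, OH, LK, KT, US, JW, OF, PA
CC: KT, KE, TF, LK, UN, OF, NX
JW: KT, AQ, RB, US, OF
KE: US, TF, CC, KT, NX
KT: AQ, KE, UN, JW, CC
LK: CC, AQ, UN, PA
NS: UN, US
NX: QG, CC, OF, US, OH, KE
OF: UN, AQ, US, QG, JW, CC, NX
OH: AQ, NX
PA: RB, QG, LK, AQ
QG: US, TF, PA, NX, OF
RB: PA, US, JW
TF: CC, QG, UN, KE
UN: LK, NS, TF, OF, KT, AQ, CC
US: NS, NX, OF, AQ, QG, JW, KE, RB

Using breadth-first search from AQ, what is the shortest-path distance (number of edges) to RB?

2

Level 0: AQ
Level 1: JW, KT, LK, OF, OH, PA, UN, US
Level 2: CC, KE, NS, NX, QG, RB, TF
RB first appears at level 2.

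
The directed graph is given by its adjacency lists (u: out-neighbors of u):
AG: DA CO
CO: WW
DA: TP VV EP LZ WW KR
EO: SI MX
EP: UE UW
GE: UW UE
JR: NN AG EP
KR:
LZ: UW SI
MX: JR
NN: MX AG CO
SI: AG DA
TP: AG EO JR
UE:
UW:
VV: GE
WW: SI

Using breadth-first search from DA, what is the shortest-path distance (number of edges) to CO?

Level 0: DA
Level 1: EP, KR, LZ, TP, VV, WW
Level 2: AG, EO, GE, JR, SI, UE, UW
Level 3: CO, MX, NN
CO first appears at level 3.

3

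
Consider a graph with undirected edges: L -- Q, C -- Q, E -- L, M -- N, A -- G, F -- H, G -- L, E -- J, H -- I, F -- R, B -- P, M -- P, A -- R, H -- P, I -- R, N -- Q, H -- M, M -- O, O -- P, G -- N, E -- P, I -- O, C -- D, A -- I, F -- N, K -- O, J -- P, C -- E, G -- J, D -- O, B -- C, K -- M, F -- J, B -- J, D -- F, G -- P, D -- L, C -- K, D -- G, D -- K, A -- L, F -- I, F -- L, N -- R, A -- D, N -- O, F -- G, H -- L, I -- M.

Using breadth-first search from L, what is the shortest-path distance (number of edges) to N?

2

Level 0: L
Level 1: A, D, E, F, G, H, Q
Level 2: C, I, J, K, M, N, O, P, R
Level 3: B
N first appears at level 2.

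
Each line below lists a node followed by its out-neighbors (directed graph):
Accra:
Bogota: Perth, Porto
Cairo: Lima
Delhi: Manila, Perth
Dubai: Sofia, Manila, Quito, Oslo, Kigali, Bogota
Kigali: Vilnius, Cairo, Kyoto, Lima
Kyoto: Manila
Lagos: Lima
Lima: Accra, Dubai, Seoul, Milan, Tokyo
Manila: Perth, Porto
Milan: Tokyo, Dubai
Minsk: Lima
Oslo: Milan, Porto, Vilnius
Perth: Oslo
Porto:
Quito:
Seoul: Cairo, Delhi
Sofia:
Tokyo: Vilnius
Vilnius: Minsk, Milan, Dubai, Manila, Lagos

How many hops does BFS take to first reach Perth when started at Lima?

Level 0: Lima
Level 1: Accra, Dubai, Milan, Seoul, Tokyo
Level 2: Bogota, Cairo, Delhi, Kigali, Manila, Oslo, Quito, Sofia, Vilnius
Level 3: Kyoto, Lagos, Minsk, Perth, Porto
Perth first appears at level 3.

3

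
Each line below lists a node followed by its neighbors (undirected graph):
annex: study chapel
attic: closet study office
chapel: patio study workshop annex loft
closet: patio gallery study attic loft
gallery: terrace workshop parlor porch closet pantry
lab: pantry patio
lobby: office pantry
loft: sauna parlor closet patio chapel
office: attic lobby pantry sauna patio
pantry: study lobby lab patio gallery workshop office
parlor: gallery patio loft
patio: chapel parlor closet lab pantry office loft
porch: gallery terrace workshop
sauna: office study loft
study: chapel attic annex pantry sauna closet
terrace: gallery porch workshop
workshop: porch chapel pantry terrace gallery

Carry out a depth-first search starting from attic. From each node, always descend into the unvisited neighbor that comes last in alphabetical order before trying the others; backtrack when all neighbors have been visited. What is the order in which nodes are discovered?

Visit attic
attic → study
study → sauna
sauna → office
office → patio
patio → parlor
parlor → loft
loft → closet
closet → gallery
gallery → workshop
workshop → terrace
terrace → porch
workshop → pantry
pantry → lobby
pantry → lab
workshop → chapel
chapel → annex

attic → study → sauna → office → patio → parlor → loft → closet → gallery → workshop → terrace → porch → pantry → lobby → lab → chapel → annex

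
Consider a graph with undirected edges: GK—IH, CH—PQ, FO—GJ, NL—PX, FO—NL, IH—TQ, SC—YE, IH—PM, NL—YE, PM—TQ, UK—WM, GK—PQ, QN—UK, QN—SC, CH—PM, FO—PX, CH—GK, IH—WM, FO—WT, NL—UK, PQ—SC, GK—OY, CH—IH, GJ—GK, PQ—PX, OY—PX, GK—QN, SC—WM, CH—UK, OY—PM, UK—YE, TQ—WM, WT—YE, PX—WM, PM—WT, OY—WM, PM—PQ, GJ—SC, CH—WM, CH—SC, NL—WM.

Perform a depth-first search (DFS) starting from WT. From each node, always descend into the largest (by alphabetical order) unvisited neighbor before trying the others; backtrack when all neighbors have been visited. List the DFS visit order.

WT YE UK WM TQ PM PQ SC QN GK OY PX NL FO GJ IH CH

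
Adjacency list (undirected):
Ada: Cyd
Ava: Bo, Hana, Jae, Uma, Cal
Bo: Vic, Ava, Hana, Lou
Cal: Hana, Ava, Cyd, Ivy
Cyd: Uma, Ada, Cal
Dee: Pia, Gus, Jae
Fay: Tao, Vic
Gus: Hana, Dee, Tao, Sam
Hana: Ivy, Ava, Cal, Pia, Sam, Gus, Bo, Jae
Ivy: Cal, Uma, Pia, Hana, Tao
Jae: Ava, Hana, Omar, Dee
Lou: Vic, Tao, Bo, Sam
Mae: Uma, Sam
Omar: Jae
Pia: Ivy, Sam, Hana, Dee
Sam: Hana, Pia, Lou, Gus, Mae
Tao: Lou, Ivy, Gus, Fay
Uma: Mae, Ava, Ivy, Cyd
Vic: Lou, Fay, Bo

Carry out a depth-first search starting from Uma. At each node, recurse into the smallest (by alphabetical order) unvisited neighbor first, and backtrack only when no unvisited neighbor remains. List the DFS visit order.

Visit Uma
Uma → Ava
Ava → Bo
Bo → Hana
Hana → Cal
Cal → Cyd
Cyd → Ada
Cal → Ivy
Ivy → Pia
Pia → Dee
Dee → Gus
Gus → Sam
Sam → Lou
Lou → Tao
Tao → Fay
Fay → Vic
Sam → Mae
Dee → Jae
Jae → Omar

Uma → Ava → Bo → Hana → Cal → Cyd → Ada → Ivy → Pia → Dee → Gus → Sam → Lou → Tao → Fay → Vic → Mae → Jae → Omar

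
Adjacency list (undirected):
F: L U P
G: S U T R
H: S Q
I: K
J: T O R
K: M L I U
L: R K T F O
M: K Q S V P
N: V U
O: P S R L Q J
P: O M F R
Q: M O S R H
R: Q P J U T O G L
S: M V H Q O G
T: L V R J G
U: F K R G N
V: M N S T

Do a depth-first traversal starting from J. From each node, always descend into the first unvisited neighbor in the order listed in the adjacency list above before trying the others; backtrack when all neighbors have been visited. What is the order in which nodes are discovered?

J, T, L, R, Q, M, K, I, U, F, P, O, S, V, N, H, G

Visit J
J → T
T → L
L → R
R → Q
Q → M
M → K
K → I
K → U
U → F
F → P
P → O
O → S
S → V
V → N
S → H
S → G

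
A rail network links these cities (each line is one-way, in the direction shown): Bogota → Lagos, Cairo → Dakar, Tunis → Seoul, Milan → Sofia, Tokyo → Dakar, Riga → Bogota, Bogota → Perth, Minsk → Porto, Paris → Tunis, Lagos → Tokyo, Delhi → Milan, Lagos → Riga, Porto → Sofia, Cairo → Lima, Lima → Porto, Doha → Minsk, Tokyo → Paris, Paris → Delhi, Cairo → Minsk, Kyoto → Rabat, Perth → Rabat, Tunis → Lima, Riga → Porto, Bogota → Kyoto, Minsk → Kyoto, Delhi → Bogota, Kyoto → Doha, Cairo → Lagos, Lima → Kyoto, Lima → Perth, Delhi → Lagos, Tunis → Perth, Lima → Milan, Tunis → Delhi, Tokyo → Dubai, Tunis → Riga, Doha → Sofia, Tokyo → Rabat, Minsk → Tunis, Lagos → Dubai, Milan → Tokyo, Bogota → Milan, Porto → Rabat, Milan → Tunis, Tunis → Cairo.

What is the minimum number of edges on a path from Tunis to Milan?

Level 0: Tunis
Level 1: Cairo, Delhi, Lima, Perth, Riga, Seoul
Level 2: Bogota, Dakar, Kyoto, Lagos, Milan, Minsk, Porto, Rabat
Level 3: Doha, Dubai, Sofia, Tokyo
Level 4: Paris
Milan first appears at level 2.

2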